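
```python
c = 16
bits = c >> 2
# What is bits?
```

Trace:
`c = 16` → c = 16
`bits = c >> 2` → bits = 4
So bits = 4

Answer: 4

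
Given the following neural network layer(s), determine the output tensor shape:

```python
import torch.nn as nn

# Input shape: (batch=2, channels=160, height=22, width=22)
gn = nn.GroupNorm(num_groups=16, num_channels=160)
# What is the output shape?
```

Input: (2, 160, 22, 22) -> Output: (2, 160, 22, 22)

Answer: (2, 160, 22, 22)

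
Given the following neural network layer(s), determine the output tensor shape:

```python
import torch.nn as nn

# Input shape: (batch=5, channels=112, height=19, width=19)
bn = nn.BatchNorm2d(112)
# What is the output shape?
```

Input: (5, 112, 19, 19) -> Output: (5, 112, 19, 19)

Answer: (5, 112, 19, 19)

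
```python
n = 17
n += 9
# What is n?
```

Trace:
`n = 17` → n = 17
`n += 9` → n = 26
So n = 26

Answer: 26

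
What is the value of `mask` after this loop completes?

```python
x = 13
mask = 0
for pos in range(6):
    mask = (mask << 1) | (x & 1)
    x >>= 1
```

Reverse lowest 6 bits of 13
`mask` takes the values: 0 → 1 → 2 → 5 → 11 → 22 → 44

Answer: 44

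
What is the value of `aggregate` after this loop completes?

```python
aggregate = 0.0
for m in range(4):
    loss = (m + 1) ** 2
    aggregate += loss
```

Sum of squared losses 1² + 2² + ... + 4²
`aggregate` takes the values: 0.0 → 1.0 → 5.0 → 14.0 → 30.0

Answer: 30.0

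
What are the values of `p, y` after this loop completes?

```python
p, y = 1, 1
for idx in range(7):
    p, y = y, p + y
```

Fibonacci: after 7 iterations
`p, y` takes the values: (1, 1) → (1, 2) → (2, 3) → (3, 5) → (5, 8) → (8, 13) → (13, 21) → (21, 34)

Answer: 21, 34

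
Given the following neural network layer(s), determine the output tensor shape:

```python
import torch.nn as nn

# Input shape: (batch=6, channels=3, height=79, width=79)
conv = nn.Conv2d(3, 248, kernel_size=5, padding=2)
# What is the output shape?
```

Input: (6, 3, 79, 79) -> Output: (6, 248, 79, 79)

Answer: (6, 248, 79, 79)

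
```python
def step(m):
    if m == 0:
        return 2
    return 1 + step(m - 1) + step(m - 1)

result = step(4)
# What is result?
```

step(m) = 1 + 2·step(m-1), step(0)=2. Closed form: (2+1)·2^4 - 1 = 47.

Answer: 47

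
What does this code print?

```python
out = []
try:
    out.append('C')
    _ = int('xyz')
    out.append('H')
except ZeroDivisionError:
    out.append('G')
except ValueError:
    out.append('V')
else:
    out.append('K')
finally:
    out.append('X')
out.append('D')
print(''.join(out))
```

Execution trace: 'C' (try body) → 'V' (except ValueError) → 'X' (finally) → 'D' (after the try/except). Output: CVXD

Answer: CVXD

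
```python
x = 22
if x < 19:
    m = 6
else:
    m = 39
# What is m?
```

Trace:
`x = 22` → x = 22
`if x < 19: ...` → x < 19 is False, take else branch → m = 39
So m = 39

Answer: 39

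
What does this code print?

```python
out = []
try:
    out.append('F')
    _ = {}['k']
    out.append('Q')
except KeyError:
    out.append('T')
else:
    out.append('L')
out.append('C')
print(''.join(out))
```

Execution trace: 'F' (try body) → 'T' (except KeyError) → 'C' (after the try/except). Output: FTC

Answer: FTC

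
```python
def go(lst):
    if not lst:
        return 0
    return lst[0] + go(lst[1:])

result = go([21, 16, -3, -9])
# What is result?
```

21 + 16 + (-3) + (-9) + 0 = 25

Answer: 25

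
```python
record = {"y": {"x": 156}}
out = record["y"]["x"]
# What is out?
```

Trace:
`record = {"y": {"x": 156}}` → record = {'y': {'x': 156}}
`out = record["y"]["x"]` → out = 156
So out = 156

Answer: 156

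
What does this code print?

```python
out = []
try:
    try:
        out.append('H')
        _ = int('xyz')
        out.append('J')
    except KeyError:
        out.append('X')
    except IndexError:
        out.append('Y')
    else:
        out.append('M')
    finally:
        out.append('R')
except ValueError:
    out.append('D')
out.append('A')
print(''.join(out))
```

Execution trace: 'H' (try body) → 'R' (finally) → 'D' (outer except ValueError) → 'A' (after the try/except). Output: HRDA

Answer: HRDA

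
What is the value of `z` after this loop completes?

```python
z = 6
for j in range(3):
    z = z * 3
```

Multiply by 3, 3 times: 6 * 3^3 = 162
`z` takes the values: 6 → 18 → 54 → 162

Answer: 162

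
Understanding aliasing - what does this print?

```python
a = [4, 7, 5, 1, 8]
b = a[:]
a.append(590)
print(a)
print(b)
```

Key concept: slice [:] creates copy.
Step by step:
`a = [4, 7, 5, 1, 8]` → a = [4, 7, 5, 1, 8]
`b = a[:]` → b = [4, 7, 5, 1, 8]
`a.append(590)` → a = [4, 7, 5, 1, 8, 590]
`print(a)` → prints [4, 7, 5, 1, 8, 590]
`print(b)` → prints [4, 7, 5, 1, 8]

Answer:
[4, 7, 5, 1, 8, 590]
[4, 7, 5, 1, 8]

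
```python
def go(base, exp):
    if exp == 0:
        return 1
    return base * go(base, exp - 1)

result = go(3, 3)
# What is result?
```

go(3, 3) = 3 * 3 * 3 = 27

Answer: 27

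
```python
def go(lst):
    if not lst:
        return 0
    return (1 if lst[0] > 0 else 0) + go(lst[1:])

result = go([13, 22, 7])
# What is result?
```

Count of positive elements in [13, 22, 7] = 3

Answer: 3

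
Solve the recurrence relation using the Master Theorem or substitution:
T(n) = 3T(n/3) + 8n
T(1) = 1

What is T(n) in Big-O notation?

By Master Theorem: a=3, b=3, f(n)=8n. Since log_3(3) = 1 and f(n) = Θ(n^1), Case 2 applies. T(n) = O(n log n).

Answer: O(n log n)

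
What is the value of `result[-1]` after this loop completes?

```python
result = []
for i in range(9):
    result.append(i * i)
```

Last element of squares 0 to 8
`result` takes the values: [] → [0] → [0, 1] → [0, 1, 4] → [0, 1, 4, 9] → [0, 1, 4, 9, 16] → [0, 1, 4, 9, 16, 25] → [0, 1, 4, 9, 16, 25, 36] → [0, 1, 4, 9, 16, 25, 36, 49] → [0, 1, 4, 9, 16, 25, 36, 49, 64]
So `result[-1]` = 64

Answer: 64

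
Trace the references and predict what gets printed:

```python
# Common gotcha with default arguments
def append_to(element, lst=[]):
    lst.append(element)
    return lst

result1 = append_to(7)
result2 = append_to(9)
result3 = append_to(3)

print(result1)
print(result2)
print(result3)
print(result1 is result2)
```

Key concept: mutable default argument gotcha.
Step by step:
`result1 = append_to(7)` → result1 = [7]
`result2 = append_to(9)` → result1 = [7, 9] (same object as result2); result2 = [7, 9] (same object as result1)
`result3 = append_to(3)` → result1 = [7, 9, 3] (same object as result2, result3); result2 = [7, 9, 3] (same object as result1, result3); result3 = [7, 9, 3] (same object as result1, result2)
`print(result1)` → prints [7, 9, 3]
`print(result2)` → prints [7, 9, 3]
`print(result3)` → prints [7, 9, 3]
`print(result1 is result2)` → prints True

Answer:
[7, 9, 3]
[7, 9, 3]
[7, 9, 3]
True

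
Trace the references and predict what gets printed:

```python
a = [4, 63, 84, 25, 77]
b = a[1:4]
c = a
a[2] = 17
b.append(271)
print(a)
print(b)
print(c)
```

Key concept: slice vs alias.
Step by step:
`a = [4, 63, 84, 25, 77]` → a = [4, 63, 84, 25, 77]
`b = a[1:4]` → b = [63, 84, 25]
`c = a` → c = [4, 63, 84, 25, 77] (same object as a)
`a[2] = 17` → a = [4, 63, 17, 25, 77] (same object as c); c = [4, 63, 17, 25, 77] (same object as a)
`b.append(271)` → b = [63, 84, 25, 271]
`print(a)` → prints [4, 63, 17, 25, 77]
`print(b)` → prints [63, 84, 25, 271]
`print(c)` → prints [4, 63, 17, 25, 77]

Answer:
[4, 63, 17, 25, 77]
[63, 84, 25, 271]
[4, 63, 17, 25, 77]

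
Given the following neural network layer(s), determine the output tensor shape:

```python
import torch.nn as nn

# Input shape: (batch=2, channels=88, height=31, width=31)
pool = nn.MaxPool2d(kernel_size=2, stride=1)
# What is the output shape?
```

Input: (2, 88, 31, 31) -> Output: (2, 88, 30, 30)

Answer: (2, 88, 30, 30)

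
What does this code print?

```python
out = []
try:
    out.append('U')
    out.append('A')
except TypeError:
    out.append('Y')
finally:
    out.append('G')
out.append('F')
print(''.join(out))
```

Execution trace: 'U' (try body) → 'A' (try body, no exception) → 'G' (finally) → 'F' (after the try/except). Output: UAGF

Answer: UAGF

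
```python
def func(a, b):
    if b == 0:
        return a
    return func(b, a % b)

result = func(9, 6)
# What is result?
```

func(9, 6) -> func(6, 3) -> func(3, 0) -> 3

Answer: 3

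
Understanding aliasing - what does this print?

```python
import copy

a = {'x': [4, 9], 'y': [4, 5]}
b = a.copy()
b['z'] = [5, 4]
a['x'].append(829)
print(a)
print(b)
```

Key concept: shallow copy of dict with mutable values.
Step by step:
`a = {'x': [4, 9], 'y': [4, 5]}` → a = {'x': [4, 9], 'y': [4, 5]}
`b = a.copy()` → b = {'x': [4, 9], 'y': [4, 5]}
`b['z'] = [5, 4]` → b = {'x': [4, 9], 'y': [4, 5], 'z': [5, 4]}
`a['x'].append(829)` → a = {'x': [4, 9, 829], 'y': [4, 5]}; b = {'x': [4, 9, 829], 'y': [4, 5], 'z': [5, 4]}
`print(a)` → prints {'x': [4, 9, 829], 'y': [4, 5]}
`print(b)` → prints {'x': [4, 9, 829], 'y': [4, 5], 'z': [5, 4]}

Answer:
{'x': [4, 9, 829], 'y': [4, 5]}
{'x': [4, 9, 829], 'y': [4, 5], 'z': [5, 4]}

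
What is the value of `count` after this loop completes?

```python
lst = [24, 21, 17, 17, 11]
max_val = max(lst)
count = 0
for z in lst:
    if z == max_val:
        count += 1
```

Count of max value 24 in [24, 21, 17, 17, 11]
`count` takes the values: 0 → 1

Answer: 1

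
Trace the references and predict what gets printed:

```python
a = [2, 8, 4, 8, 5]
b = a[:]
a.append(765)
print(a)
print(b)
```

Key concept: slice [:] creates copy.
Step by step:
`a = [2, 8, 4, 8, 5]` → a = [2, 8, 4, 8, 5]
`b = a[:]` → b = [2, 8, 4, 8, 5]
`a.append(765)` → a = [2, 8, 4, 8, 5, 765]
`print(a)` → prints [2, 8, 4, 8, 5, 765]
`print(b)` → prints [2, 8, 4, 8, 5]

Answer:
[2, 8, 4, 8, 5, 765]
[2, 8, 4, 8, 5]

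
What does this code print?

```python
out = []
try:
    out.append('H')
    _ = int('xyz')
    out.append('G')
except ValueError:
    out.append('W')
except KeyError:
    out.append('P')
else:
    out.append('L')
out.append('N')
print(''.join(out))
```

Execution trace: 'H' (try body) → 'W' (except ValueError) → 'N' (after the try/except). Output: HWN

Answer: HWN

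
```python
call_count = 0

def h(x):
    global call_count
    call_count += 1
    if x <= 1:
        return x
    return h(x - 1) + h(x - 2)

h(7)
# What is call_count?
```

Calls(x) = 1 + Calls(x-1) + Calls(x-2); Calls(0)=Calls(1)=1. For x=7 this gives 41.

Answer: 41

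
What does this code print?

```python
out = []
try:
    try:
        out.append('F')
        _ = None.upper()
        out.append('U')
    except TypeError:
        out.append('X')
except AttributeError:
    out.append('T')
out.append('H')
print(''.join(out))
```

Execution trace: 'F' (try body) → 'T' (outer except AttributeError) → 'H' (after the try/except). Output: FTH

Answer: FTH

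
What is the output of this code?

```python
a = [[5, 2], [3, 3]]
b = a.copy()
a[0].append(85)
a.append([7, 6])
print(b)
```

Key concept: shallow copy with nested lists.
Step by step:
`a = [[5, 2], [3, 3]]` → a = [[5, 2], [3, 3]]
`b = a.copy()` → b = [[5, 2], [3, 3]]
`a[0].append(85)` → a = [[5, 2, 85], [3, 3]]; b = [[5, 2, 85], [3, 3]]
`a.append([7, 6])` → a = [[5, 2, 85], [3, 3], [7, 6]]
`print(b)` → prints [[5, 2, 85], [3, 3]]

Answer: [[5, 2, 85], [3, 3]]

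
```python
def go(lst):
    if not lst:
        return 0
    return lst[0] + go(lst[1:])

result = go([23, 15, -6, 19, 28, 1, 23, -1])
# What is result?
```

23 + 15 + (-6) + 19 + 28 + 1 + 23 + (-1) + 0 = 102

Answer: 102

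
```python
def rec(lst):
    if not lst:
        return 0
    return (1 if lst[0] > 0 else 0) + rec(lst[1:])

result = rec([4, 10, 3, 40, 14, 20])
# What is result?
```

Count of positive elements in [4, 10, 3, 40, 14, 20] = 6

Answer: 6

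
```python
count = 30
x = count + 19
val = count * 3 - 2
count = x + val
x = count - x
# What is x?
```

Trace:
`count = 30` → count = 30
`x = count + 19` → x = 49
`val = count * 3 - 2` → val = 88
`count = x + val` → count = 137
`x = count - x` → x = 88
So x = 88

Answer: 88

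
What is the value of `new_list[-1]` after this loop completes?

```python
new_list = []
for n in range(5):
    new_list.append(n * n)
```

Last element of squares 0 to 4
`new_list` takes the values: [] → [0] → [0, 1] → [0, 1, 4] → [0, 1, 4, 9] → [0, 1, 4, 9, 16]
So `new_list[-1]` = 16

Answer: 16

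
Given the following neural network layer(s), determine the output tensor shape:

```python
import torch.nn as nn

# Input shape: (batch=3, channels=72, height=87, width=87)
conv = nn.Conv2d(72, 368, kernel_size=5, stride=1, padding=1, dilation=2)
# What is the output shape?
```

Input: (3, 72, 87, 87) -> Output: (3, 368, 81, 81)

Answer: (3, 368, 81, 81)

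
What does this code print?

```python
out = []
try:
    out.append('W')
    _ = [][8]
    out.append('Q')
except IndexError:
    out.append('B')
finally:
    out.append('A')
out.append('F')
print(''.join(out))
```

Execution trace: 'W' (try body) → 'B' (except IndexError) → 'A' (finally) → 'F' (after the try/except). Output: WBAF

Answer: WBAF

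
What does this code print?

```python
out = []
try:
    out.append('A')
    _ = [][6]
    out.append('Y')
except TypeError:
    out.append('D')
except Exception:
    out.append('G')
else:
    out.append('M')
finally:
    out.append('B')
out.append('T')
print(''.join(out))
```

Execution trace: 'A' (try body) → 'G' (except Exception) → 'B' (finally) → 'T' (after the try/except). Output: AGBT

Answer: AGBT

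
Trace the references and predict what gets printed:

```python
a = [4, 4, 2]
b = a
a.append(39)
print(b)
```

Key concept: basic list aliasing.
Step by step:
`a = [4, 4, 2]` → a = [4, 4, 2]
`b = a` → b = [4, 4, 2] (same object as a)
`a.append(39)` → a = [4, 4, 2, 39] (same object as b); b = [4, 4, 2, 39] (same object as a)
`print(b)` → prints [4, 4, 2, 39]

Answer: [4, 4, 2, 39]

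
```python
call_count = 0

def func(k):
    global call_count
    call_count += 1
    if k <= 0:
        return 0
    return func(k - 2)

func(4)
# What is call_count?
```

Linear recursion stepping by 2: 3 calls from k=4 down to ≤0.

Answer: 3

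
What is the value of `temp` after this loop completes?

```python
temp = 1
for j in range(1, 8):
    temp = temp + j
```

Start at 1, add 1 through 7
`temp` takes the values: 1 → 2 → 4 → 7 → 11 → 16 → 22 → 29

Answer: 29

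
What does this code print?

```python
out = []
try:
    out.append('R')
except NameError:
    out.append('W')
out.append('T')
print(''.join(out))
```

Execution trace: 'R' (try body, no exception) → 'T' (after the try/except). Output: RT

Answer: RT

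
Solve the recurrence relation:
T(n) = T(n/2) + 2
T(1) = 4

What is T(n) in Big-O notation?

Each step divides n by 2 and adds 2. After log_2(n) steps we reach T(1)=4. So T(n) = 2·log_2(n) + 4 = O(log n).

Answer: O(log n)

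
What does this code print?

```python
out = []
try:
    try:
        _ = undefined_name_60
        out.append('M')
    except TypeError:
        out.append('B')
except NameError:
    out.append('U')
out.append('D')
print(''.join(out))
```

Execution trace: 'U' (outer except NameError) → 'D' (after the try/except). Output: UD

Answer: UD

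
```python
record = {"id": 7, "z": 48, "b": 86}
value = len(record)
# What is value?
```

Trace:
`record = {"id": 7, "z": 48, "b": 86}` → record = {'id': 7, 'z': 48, 'b': 86}
`value = len(record)` → value = 3
So value = 3

Answer: 3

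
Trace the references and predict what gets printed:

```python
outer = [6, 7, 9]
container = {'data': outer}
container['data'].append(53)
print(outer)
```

Key concept: dict holds reference to list.
Step by step:
`outer = [6, 7, 9]` → outer = [6, 7, 9]
`container = {'data': outer}` → container = {'data': [6, 7, 9]}
`container['data'].append(53)` → outer = [6, 7, 9, 53]; container = {'data': [6, 7, 9, 53]}
`print(outer)` → prints [6, 7, 9, 53]

Answer: [6, 7, 9, 53]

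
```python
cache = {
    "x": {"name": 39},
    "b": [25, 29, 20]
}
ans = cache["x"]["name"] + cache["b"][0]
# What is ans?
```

Trace:
`cache = { ...` → cache = {'x': {'name': 39}, 'b': [25, 29, 20]}
`ans = cache["x"]["name"] + cache["b"][0]` → ans = 64
So ans = 64

Answer: 64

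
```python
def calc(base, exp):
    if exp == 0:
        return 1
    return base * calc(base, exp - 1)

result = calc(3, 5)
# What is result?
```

calc(3, 5) = 3 * 3 * 3 * 3 * 3 = 243

Answer: 243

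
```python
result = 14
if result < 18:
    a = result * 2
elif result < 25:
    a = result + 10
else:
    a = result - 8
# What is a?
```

Trace:
`result = 14` → result = 14
`if result < 18: ...` → result < 18 is True → a = 28
So a = 28

Answer: 28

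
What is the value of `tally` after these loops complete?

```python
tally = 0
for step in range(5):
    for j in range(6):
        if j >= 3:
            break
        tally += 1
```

Inner breaks at 3, outer runs 5 times
`tally` takes the values: 0 → 1 → 2 → 3 → 4 → 5 → 6 → 7 → 8 → 9 → 10 → 11 → 12 → 13 → 14 → 15

Answer: 15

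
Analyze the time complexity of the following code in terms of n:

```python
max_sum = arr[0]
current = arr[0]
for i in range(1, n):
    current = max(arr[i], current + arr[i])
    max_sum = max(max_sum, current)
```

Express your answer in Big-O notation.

This is Kadane's algorithm for maximum subarray. Time complexity: O(n).

Answer: O(n)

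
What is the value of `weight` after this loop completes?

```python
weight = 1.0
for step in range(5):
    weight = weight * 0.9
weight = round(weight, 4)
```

Exponential decay: 1.0 * 0.9^5
`weight` takes the values: 1.0 → 0.9 → 0.81 → 0.729 → 0.6561 → 0.59049 → 0.5905

Answer: 0.5905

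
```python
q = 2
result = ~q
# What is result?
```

Trace:
`q = 2` → q = 2
`result = ~q` → result = -3
So result = -3

Answer: -3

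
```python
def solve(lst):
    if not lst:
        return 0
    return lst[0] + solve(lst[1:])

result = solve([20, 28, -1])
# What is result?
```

20 + 28 + (-1) + 0 = 47

Answer: 47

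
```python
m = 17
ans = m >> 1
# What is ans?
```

Trace:
`m = 17` → m = 17
`ans = m >> 1` → ans = 8
So ans = 8

Answer: 8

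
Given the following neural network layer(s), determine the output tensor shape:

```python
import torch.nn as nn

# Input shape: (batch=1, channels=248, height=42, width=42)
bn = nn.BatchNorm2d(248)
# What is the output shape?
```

Input: (1, 248, 42, 42) -> Output: (1, 248, 42, 42)

Answer: (1, 248, 42, 42)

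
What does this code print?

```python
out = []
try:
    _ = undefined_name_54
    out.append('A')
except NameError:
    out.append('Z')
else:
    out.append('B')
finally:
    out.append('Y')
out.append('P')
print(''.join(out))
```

Execution trace: 'Z' (except NameError) → 'Y' (finally) → 'P' (after the try/except). Output: ZYP

Answer: ZYP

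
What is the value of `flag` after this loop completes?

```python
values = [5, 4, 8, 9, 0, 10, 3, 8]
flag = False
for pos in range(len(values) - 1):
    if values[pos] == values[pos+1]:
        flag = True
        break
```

Check consecutive duplicates in [5, 4, 8, 9, 0, 10, 3, 8]
`flag` takes the values: False

Answer: False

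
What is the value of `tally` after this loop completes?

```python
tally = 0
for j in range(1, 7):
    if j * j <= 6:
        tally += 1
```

Count numbers where j² ≤ 6
`tally` takes the values: 0 → 1 → 2

Answer: 2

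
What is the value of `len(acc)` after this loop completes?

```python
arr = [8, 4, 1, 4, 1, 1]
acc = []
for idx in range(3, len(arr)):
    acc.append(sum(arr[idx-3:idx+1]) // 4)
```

Number of 4-element averages
`acc` takes the values: [] → [4] → [4, 2] → [4, 2, 1]
So `len(acc)` = 3

Answer: 3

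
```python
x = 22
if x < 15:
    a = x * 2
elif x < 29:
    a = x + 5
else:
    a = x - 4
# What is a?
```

Trace:
`x = 22` → x = 22
`if x < 15: ...` → x < 15 is False, x < 29 is True → a = 27
So a = 27

Answer: 27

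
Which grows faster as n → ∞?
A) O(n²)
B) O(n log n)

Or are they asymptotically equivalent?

O(n²) vs O(n log n): Higher order terms dominate.

Answer: A) O(n²) grows faster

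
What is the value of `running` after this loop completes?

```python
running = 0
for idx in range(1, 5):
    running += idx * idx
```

Sum of squares 1² to 4² = 30
`running` takes the values: 0 → 1 → 5 → 14 → 30

Answer: 30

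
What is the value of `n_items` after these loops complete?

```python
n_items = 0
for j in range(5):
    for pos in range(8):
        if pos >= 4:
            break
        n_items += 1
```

Inner breaks at 4, outer runs 5 times
`n_items` takes the values: 0 → 1 → 2 → 3 → 4 → 5 → 6 → 7 → 8 → 9 → 10 → 11 → 12 → 13 → 14 → 15 → 16 → 17 → 18 → 19 → 20

Answer: 20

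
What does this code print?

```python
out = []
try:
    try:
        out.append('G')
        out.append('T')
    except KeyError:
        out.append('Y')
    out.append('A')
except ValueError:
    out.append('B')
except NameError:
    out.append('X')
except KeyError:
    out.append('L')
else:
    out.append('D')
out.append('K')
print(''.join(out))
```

Execution trace: 'G' (inner try body) → 'T' (inner try body, no exception) → 'A' (try body, no exception) → 'D' (else) → 'K' (after the try/except). Output: GTADK

Answer: GTADK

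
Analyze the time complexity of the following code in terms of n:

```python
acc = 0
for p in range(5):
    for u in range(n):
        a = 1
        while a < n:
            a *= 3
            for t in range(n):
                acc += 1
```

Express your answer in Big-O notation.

Each loop level contributes: 1 × n × log n × n. Multiplying the contributions gives O(n^2 log n).

Answer: O(n^2 log n)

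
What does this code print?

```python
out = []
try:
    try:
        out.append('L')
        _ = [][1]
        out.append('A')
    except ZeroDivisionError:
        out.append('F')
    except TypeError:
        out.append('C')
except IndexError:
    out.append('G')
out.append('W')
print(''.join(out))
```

Execution trace: 'L' (try body) → 'G' (outer except IndexError) → 'W' (after the try/except). Output: LGW

Answer: LGW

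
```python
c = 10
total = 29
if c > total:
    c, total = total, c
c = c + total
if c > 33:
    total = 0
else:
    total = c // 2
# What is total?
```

Trace:
`c = 10` → c = 10
`total = 29` → total = 29
`if c > total: ...` → c > total is False → no variable changes
`c = c + total` → c = 39
`if c > 33: ...` → c > 33 is True → total = 0
So total = 0

Answer: 0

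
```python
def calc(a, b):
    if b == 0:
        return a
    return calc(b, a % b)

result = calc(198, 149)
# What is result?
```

calc(198, 149) -> calc(149, 49) -> calc(49, 2) -> calc(2, 1) -> calc(1, 0) -> 1

Answer: 1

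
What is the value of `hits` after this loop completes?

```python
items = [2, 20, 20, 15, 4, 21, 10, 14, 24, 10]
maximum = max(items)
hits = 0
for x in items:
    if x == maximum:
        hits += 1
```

Count of max value 24 in [2, 20, 20, 15, 4, 21, 10, 14, 24, 10]
`hits` takes the values: 0 → 1

Answer: 1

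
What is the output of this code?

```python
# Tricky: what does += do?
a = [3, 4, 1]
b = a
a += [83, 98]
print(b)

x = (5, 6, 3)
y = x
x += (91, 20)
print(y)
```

Key concept: += behavior differs for mutable vs immutable.
Step by step:
`a = [3, 4, 1]` → a = [3, 4, 1]
`b = a` → b = [3, 4, 1] (same object as a)
`a += [83, 98]` → a = [3, 4, 1, 83, 98] (same object as b); b = [3, 4, 1, 83, 98] (same object as a)
`print(b)` → prints [3, 4, 1, 83, 98]
`x = (5, 6, 3)` → x = (5, 6, 3)
`y = x` → y = (5, 6, 3)
`x += (91, 20)` → x = (5, 6, 3, 91, 20)
`print(y)` → prints (5, 6, 3)

Answer:
[3, 4, 1, 83, 98]
(5, 6, 3)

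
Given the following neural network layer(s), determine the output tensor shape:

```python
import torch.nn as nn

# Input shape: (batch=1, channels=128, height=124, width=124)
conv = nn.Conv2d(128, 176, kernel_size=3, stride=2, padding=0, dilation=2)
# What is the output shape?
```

Input: (1, 128, 124, 124) -> Output: (1, 176, 60, 60)

Answer: (1, 176, 60, 60)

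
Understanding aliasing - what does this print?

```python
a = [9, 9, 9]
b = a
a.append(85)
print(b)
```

Key concept: basic list aliasing.
Step by step:
`a = [9, 9, 9]` → a = [9, 9, 9]
`b = a` → b = [9, 9, 9] (same object as a)
`a.append(85)` → a = [9, 9, 9, 85] (same object as b); b = [9, 9, 9, 85] (same object as a)
`print(b)` → prints [9, 9, 9, 85]

Answer: [9, 9, 9, 85]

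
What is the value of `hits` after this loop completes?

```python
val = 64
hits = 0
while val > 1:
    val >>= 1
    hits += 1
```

Count right shifts until 1
`hits` takes the values: 0 → 1 → 2 → 3 → 4 → 5 → 6

Answer: 6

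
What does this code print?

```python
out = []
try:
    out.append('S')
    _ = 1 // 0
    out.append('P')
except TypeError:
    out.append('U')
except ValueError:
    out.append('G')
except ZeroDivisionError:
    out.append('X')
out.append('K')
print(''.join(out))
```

Execution trace: 'S' (try body) → 'X' (except ZeroDivisionError) → 'K' (after the try/except). Output: SXK

Answer: SXK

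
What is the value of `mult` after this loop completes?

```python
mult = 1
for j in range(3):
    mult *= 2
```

2^3 = 8
`mult` takes the values: 1 → 2 → 4 → 8

Answer: 8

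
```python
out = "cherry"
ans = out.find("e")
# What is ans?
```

Trace:
`out = "cherry"` → out = 'cherry'
`ans = out.find("e")` → ans = 2
So ans = 2

Answer: 2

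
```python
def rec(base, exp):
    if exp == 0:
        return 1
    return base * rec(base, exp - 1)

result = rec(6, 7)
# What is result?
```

rec(6, 7) = 6 * 6 * 6 * 6 * 6 * 6 * 6 = 279936

Answer: 279936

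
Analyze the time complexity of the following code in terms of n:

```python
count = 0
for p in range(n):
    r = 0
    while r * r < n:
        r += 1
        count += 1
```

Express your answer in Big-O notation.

Each loop level contributes: n × √n. Multiplying the contributions gives O(n√n).

Answer: O(n√n)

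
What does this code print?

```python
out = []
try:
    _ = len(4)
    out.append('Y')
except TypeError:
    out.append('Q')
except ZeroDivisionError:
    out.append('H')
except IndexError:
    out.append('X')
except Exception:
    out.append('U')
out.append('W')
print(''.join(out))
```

Execution trace: 'Q' (except TypeError) → 'W' (after the try/except). Output: QW

Answer: QW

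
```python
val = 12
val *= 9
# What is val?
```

Trace:
`val = 12` → val = 12
`val *= 9` → val = 108
So val = 108

Answer: 108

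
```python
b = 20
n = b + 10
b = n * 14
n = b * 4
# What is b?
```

Trace:
`b = 20` → b = 20
`n = b + 10` → n = 30
`b = n * 14` → b = 420
`n = b * 4` → n = 1680
So b = 420

Answer: 420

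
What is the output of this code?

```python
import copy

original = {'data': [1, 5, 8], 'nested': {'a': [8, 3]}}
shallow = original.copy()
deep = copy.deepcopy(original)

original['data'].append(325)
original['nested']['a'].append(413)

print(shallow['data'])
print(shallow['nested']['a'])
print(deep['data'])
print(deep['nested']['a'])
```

Key concept: comparing shallow vs deep copy.
Step by step:
`original = {'data': [1, 5, 8], 'nested': {'a': [8, 3]}}` → original = {'data': [1, 5, 8], 'nested': {'a': [8, 3]}}
`shallow = original.copy()` → shallow = {'data': [1, 5, 8], 'nested': {'a': [8, 3]}}
`deep = copy.deepcopy(original)` → deep = {'data': [1, 5, 8], 'nested': {'a': [8, 3]}}
`original['data'].append(325)` → original = {'data': [1, 5, 8, 325], 'nested': {'a': [8, 3]}}; shallow = {'data': [1, 5, 8, 325], 'nested': {'a': [8, 3]}}
`original['nested']['a'].append(413)` → original = {'data': [1, 5, 8, 325], 'nested': {'a': [8, 3, 413]}}; shallow = {'data': [1, 5, 8, 325], 'nested': {'a': [8, 3, 413]}}
`print(shallow['data'])` → prints [1, 5, 8, 325]
`print(shallow['nested']['a'])` → prints [8, 3, 413]
`print(deep['data'])` → prints [1, 5, 8]
`print(deep['nested']['a'])` → prints [8, 3]

Answer:
[1, 5, 8, 325]
[8, 3, 413]
[1, 5, 8]
[8, 3]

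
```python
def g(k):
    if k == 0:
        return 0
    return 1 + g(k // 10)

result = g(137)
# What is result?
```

Count of digits of 137: 3

Answer: 3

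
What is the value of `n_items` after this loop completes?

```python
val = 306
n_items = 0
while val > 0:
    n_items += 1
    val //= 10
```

Count digits by repeated division by 10
`n_items` takes the values: 0 → 1 → 2 → 3

Answer: 3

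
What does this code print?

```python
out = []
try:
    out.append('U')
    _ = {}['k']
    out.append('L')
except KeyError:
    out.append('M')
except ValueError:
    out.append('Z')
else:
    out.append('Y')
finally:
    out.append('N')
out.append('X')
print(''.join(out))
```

Execution trace: 'U' (try body) → 'M' (except KeyError) → 'N' (finally) → 'X' (after the try/except). Output: UMNX

Answer: UMNX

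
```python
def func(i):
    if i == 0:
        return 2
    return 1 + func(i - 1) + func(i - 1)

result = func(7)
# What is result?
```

func(i) = 1 + 2·func(i-1), func(0)=2. Closed form: (2+1)·2^7 - 1 = 383.

Answer: 383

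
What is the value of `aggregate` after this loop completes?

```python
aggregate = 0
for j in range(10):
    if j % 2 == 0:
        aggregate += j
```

Sum of even numbers 0 to 9
`aggregate` takes the values: 0 → 2 → 6 → 12 → 20

Answer: 20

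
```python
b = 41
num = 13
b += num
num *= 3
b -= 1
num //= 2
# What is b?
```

Trace:
`b = 41` → b = 41
`num = 13` → num = 13
`b += num` → b = 54
`num *= 3` → num = 39
`b -= 1` → b = 53
`num //= 2` → num = 19
So b = 53

Answer: 53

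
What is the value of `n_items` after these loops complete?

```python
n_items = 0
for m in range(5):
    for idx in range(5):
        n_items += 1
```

5 * 5 = 25
`n_items` takes the values: 0 → 1 → 2 → 3 → 4 → 5 → 6 → 7 → 8 → 9 → 10 → 11 → 12 → 13 → 14 → 15 → 16 → 17 → 18 → 19 → 20 → 21 → 22 → 23 → 24 → 25

Answer: 25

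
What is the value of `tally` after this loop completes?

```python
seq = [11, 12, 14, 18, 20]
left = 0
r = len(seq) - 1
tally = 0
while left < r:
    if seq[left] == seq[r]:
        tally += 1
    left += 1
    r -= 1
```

Count matching pairs from ends
`tally` takes the values: 0

Answer: 0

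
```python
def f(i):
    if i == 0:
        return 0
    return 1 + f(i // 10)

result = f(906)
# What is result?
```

Count of digits of 906: 3

Answer: 3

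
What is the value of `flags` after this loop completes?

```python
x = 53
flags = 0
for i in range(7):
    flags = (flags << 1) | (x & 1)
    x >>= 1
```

Reverse lowest 7 bits of 53
`flags` takes the values: 0 → 1 → 2 → 5 → 10 → 21 → 43 → 86

Answer: 86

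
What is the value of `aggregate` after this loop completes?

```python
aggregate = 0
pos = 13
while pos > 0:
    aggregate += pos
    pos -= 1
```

Sum 13 down to 1
`aggregate` takes the values: 0 → 13 → 25 → 36 → 46 → 55 → 63 → 70 → 76 → 81 → 85 → 88 → 90 → 91

Answer: 91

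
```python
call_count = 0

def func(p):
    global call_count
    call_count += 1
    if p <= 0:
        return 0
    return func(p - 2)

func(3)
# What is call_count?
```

Linear recursion stepping by 2: 3 calls from p=3 down to ≤0.

Answer: 3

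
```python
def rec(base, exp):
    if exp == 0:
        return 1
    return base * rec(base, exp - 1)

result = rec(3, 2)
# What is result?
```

rec(3, 2) = 3 * 3 = 9

Answer: 9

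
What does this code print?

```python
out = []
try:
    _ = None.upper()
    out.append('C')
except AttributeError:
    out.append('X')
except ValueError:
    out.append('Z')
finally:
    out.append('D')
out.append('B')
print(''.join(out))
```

Execution trace: 'X' (except AttributeError) → 'D' (finally) → 'B' (after the try/except). Output: XDB

Answer: XDB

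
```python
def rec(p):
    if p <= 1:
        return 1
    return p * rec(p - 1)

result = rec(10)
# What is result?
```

rec(10) = 10 * 9 * 8 * 7 * 6 * 5 * 4 * 3 * 2 * 1 = 3628800

Answer: 3628800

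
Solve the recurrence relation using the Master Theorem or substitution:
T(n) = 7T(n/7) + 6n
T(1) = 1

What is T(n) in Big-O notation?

By Master Theorem: a=7, b=7, f(n)=6n. Since log_7(7) = 1 and f(n) = Θ(n^1), Case 2 applies. T(n) = O(n log n).

Answer: O(n log n)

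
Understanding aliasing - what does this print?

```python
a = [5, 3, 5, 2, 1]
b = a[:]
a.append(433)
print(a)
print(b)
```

Key concept: slice [:] creates copy.
Step by step:
`a = [5, 3, 5, 2, 1]` → a = [5, 3, 5, 2, 1]
`b = a[:]` → b = [5, 3, 5, 2, 1]
`a.append(433)` → a = [5, 3, 5, 2, 1, 433]
`print(a)` → prints [5, 3, 5, 2, 1, 433]
`print(b)` → prints [5, 3, 5, 2, 1]

Answer:
[5, 3, 5, 2, 1, 433]
[5, 3, 5, 2, 1]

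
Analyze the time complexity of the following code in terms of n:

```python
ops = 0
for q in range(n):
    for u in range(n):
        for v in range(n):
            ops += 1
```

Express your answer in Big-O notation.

Each loop level contributes: n × n × n. Multiplying the contributions gives O(n^3).

Answer: O(n^3)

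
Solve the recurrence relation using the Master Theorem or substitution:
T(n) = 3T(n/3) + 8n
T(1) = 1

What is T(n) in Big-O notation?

By Master Theorem: a=3, b=3, f(n)=8n. Since log_3(3) = 1 and f(n) = Θ(n^1), Case 2 applies. T(n) = O(n log n).

Answer: O(n log n)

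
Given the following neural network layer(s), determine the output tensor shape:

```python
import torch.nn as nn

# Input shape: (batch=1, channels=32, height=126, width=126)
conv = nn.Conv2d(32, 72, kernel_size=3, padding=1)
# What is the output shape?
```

Input: (1, 32, 126, 126) -> Output: (1, 72, 126, 126)

Answer: (1, 72, 126, 126)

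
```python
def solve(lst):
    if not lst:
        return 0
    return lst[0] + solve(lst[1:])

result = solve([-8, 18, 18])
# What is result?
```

(-8) + 18 + 18 + 0 = 28

Answer: 28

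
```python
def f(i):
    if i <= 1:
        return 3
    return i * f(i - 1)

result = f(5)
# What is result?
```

f(5) = 5 * 4 * 3 * 2 * 3 = 360

Answer: 360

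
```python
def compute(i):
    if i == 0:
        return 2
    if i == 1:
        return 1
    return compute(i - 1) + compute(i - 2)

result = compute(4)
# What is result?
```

Build up from base cases: compute(0)=2, compute(1)=1, compute(2)=3, compute(3)=4, compute(4)=7

Answer: 7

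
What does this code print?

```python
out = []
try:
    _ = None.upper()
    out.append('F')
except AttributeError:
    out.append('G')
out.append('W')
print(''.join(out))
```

Execution trace: 'G' (except AttributeError) → 'W' (after the try/except). Output: GW

Answer: GW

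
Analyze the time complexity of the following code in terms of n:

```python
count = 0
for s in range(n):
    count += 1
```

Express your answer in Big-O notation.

Each loop level contributes: n. Multiplying the contributions gives O(n).

Answer: O(n)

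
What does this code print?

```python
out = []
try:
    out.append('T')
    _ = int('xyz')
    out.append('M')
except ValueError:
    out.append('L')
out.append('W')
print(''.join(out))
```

Execution trace: 'T' (try body) → 'L' (except ValueError) → 'W' (after the try/except). Output: TLW

Answer: TLW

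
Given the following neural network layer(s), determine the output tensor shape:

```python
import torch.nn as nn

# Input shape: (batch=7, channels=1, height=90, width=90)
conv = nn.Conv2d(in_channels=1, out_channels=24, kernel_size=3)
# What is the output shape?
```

Input: (7, 1, 90, 90) -> Output: (7, 24, 88, 88)

Answer: (7, 24, 88, 88)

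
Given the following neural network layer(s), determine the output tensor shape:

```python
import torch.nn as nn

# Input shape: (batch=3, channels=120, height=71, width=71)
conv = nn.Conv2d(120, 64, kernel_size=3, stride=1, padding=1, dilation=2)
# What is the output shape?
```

Input: (3, 120, 71, 71) -> Output: (3, 64, 69, 69)

Answer: (3, 64, 69, 69)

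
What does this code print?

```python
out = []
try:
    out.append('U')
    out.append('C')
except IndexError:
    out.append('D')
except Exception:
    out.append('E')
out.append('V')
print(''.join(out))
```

Execution trace: 'U' (try body) → 'C' (try body, no exception) → 'V' (after the try/except). Output: UCV

Answer: UCV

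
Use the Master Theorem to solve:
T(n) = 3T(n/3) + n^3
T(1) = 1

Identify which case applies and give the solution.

a=3, b=3, f(n)=n^3. log_3(3) = 1. Since c=3 > 1 and the regularity condition holds (3(n/3)^3 = (3/3^3)n^3 with 3/3^3 < 1), Case 3 applies: T(n) = Θ(f(n)) = O(n^3).

Answer: O(n^3) - Case 3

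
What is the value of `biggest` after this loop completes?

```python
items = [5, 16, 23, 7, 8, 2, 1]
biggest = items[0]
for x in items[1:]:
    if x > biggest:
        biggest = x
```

Maximum of [5, 16, 23, 7, 8, 2, 1]
`biggest` takes the values: 5 → 16 → 23

Answer: 23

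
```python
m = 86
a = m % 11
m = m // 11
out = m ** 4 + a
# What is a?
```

Trace:
`m = 86` → m = 86
`a = m % 11` → a = 9
`m = m // 11` → m = 7
`out = m ** 4 + a` → out = 2410
So a = 9

Answer: 9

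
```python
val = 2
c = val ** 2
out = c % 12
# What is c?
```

Trace:
`val = 2` → val = 2
`c = val ** 2` → c = 4
`out = c % 12` → out = 4
So c = 4

Answer: 4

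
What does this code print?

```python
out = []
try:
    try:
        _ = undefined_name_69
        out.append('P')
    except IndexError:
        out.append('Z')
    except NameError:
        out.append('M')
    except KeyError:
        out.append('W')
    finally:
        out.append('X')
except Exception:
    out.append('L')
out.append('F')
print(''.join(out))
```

Execution trace: 'M' (inner except NameError) → 'X' (inner finally) → 'F' (after the try/except). Output: MXF

Answer: MXF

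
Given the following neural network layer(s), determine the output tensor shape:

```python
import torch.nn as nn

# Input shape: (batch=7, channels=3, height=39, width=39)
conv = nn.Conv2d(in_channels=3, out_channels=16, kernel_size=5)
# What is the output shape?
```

Input: (7, 3, 39, 39) -> Output: (7, 16, 35, 35)

Answer: (7, 16, 35, 35)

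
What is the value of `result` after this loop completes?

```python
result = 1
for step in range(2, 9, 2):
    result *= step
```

Product of even numbers 2 to 8
`result` takes the values: 1 → 2 → 8 → 48 → 384

Answer: 384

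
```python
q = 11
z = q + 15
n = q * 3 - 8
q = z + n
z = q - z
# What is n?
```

Trace:
`q = 11` → q = 11
`z = q + 15` → z = 26
`n = q * 3 - 8` → n = 25
`q = z + n` → q = 51
`z = q - z` → z = 25
So n = 25

Answer: 25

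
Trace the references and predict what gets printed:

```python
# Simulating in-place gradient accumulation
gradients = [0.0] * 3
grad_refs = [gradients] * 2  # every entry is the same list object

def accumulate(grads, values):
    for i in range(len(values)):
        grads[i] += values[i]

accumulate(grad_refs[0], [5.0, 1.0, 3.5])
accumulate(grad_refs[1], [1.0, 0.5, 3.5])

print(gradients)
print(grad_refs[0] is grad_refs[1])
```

Key concept: gradient accumulation aliasing.
Step by step:
`gradients = [0.0] * 3` → gradients = [0.0, 0.0, 0.0]
`grad_refs = [gradients] * 2` → grad_refs = [[0.0, 0.0, 0.0], [0.0, 0.0, 0.0]]
`accumulate(grad_refs[0], [5.0, 1.0, 3.5])` → gradients = [5.0, 1.0, 3.5]; grad_refs = [[5.0, 1.0, 3.5], [5.0, 1.0, 3.5]]
`accumulate(grad_refs[1], [1.0, 0.5, 3.5])` → gradients = [6.0, 1.5, 7.0]; grad_refs = [[6.0, 1.5, 7.0], [6.0, 1.5, 7.0]]
`print(gradients)` → prints [6.0, 1.5, 7.0]
`print(grad_refs[0] is grad_refs[1])` → prints True

Answer:
[6.0, 1.5, 7.0]
True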